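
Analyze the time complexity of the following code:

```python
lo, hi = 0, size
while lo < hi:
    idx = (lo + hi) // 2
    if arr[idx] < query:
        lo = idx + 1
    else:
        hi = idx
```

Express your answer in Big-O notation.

Time complexity: O(log n).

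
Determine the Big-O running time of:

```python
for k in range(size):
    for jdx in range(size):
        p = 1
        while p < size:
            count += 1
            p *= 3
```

Time complexity: O(n^2 log n).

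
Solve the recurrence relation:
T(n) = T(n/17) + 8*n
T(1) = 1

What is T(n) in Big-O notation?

Geometric series: 8*n*(1 + 1/17 + 1/17^2 + ...) = O(n). T(n) = O(n).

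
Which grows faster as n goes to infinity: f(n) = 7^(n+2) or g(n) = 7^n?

f(n) = 7^(n+2) and g(n) = 7^n are Theta of each other: 7^(n+2) = 7^2 * 7^n = Theta(7^n).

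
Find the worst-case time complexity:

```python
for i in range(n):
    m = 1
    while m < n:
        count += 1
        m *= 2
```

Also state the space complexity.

Time complexity: O(n log n).
Space complexity: O(1).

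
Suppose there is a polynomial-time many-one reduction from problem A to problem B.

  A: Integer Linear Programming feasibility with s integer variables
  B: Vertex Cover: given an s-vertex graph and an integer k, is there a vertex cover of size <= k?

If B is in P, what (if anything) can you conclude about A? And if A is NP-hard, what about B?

A poly-time reduction A <=_p B means any A-instance can be transformed to a B-instance in poly time.
If B is in P: compose the reduction with B's poly-time algorithm to solve A in poly time, so A is in P.
If A is NP-hard: every NP problem reduces to A, which reduces to B; composing reductions, every NP problem reduces to B, so B is NP-hard.
(Here in fact A is NP-complete and B is NP-complete.)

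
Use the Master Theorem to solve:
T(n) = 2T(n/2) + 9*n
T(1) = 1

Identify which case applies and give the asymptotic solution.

a=2, b=2, f(n)=9*n.
log_2(2) = 1, so n^(log_b(a)) = n.
f(n) = Theta(n), so Case 2 applies.
T(n) = Theta(n log n).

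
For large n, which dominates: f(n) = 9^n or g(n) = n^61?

f(n) = 9^n grows faster: any exponential with base > 1 dominates every polynomial.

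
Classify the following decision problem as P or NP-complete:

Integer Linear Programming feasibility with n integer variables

This problem is NP-complete: ILP feasibility is NP-complete (LP relaxation is in P).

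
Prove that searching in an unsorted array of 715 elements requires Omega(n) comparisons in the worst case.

An adversary can always place the target in the last position checked. Until all 715 positions are examined, the target might be in any unchecked position. Therefore 715 comparisons are necessary.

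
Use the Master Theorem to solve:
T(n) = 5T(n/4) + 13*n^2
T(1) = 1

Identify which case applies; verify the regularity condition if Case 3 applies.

a=5, b=4, f(n)=13*n^2.
log_4(5) = 1.161 < 2.
f(n) = Omega(n^(1.161+epsilon)) for some epsilon > 0, so Case 3 is the candidate.
Regularity: a*f(n/b) = 5*13*(n/4)^2 = (5/16)*13*n^2 <= c*f(n) with c = 5/16 < 1. Satisfied.
Case 3: T(n) = Theta(n^2).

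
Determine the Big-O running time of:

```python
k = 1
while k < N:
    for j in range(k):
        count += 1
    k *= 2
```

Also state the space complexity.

Time complexity: O(n).
Space complexity: O(1).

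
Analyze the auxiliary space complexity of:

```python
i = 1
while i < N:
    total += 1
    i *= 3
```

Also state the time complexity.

Space complexity: O(1).
Only a constant amount of auxiliary storage is used; nothing grows with n.
Time complexity: O(log n).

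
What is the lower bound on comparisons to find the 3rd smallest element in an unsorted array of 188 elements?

Finding the 3rd smallest of 188 elements requires Omega(n) comparisons. Every element must participate in at least one comparison; otherwise it could be the 3rd smallest.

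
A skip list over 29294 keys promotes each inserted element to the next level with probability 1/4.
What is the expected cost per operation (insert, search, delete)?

Expected number of levels is O(log_4(29294)) = O(log n). A search visits O(1) expected nodes per level over O(log n) levels. Insert/delete are a search plus O(1) pointer updates per level. Expected O(log n) per operation.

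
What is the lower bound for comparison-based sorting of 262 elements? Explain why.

A comparison-based sorting algorithm corresponds to a decision tree. With 262! possible permutations, the tree has 262! leaves. The height is at least log_2(262!) = Omega(n log n) by Stirling's approximation.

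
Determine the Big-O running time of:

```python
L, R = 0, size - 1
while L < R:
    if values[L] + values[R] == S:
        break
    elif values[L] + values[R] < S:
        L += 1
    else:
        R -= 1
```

Time complexity: O(n).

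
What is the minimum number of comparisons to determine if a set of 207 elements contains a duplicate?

Determining if 207 elements are all distinct requires Omega(n log n) comparisons in the comparison model. This follows from the element distinctness lower bound.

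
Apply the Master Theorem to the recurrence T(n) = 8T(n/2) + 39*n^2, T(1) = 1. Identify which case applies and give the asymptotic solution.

a=8, b=2, f(n)=39*n^2.
log_2(8) = 3 > 2.
Since f(n) = O(n^2) is polynomially smaller than n^3, Case 1 applies.
T(n) = Theta(n^3).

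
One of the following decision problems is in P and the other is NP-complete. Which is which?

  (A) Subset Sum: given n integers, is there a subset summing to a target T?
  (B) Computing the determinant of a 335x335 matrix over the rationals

(A) is NP-complete: one of Karp's 21 NP-complete problems.
(B) is P: Gaussian elimination runs in O(n^3).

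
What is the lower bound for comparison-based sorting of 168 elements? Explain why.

A comparison-based sorting algorithm corresponds to a decision tree. With 168! possible permutations, the tree has 168! leaves. The height is at least log_2(168!) = Omega(n log n) by Stirling's approximation.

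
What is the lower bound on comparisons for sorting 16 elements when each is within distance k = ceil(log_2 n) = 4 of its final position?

Partition the 16 positions into floor(n/k) blocks of k = 4 consecutive positions; any permutation within a block keeps every element within k of its final position, so there are at least (k!)^(n/k) distinguishable inputs. Lower bound: log_2((k!)^(n/k)) = (n/k) * log_2(k!) = Theta(n log k); with k = ceil(log_2 n), this is Omega(n log log n).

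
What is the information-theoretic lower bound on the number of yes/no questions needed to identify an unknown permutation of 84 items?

There are 84! = 3314240134565353266999387579130131288000666286242049487118846032383059131291716864129885722968716753156177920000000000000000000 permutations. Each yes/no question gives at most 1 bit, so at least ceil(log_2(3314240134565353266999387579130131288000666286242049487118846032383059131291716864129885722968716753156177920000000000000000000)) = 421 questions are needed.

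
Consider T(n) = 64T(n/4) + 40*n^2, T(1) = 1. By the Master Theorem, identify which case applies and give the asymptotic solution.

a=64, b=4, f(n)=40*n^2.
log_4(64) = 3 > 2.
Since f(n) = O(n^2) is polynomially smaller than n^3, Case 1 applies.
T(n) = Theta(n^3).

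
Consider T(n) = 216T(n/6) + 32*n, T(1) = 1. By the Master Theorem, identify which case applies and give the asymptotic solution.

a=216, b=6, f(n)=32*n.
log_6(216) = 3 > 1.
Since f(n) = O(n^1) is polynomially smaller than n^3, Case 1 applies.
T(n) = Theta(n^3).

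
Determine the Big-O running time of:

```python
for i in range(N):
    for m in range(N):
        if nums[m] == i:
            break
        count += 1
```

Time complexity: O(n^2).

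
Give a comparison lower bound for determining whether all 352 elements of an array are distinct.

In the algebraic decision-tree model, the YES region for element distinctness on 352 elements has 352! connected components (one per ordering). Ben-Or's theorem then gives a lower bound of Omega(log(n!)) = Omega(n log n).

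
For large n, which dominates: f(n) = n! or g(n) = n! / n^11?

f(n) = n! grows faster: the ratio n!/(n!/n^11) = n^11 -> infinity.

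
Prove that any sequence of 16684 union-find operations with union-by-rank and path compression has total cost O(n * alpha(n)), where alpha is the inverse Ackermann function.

Using Tarjan's analysis with rank-based potential function. Union-by-rank keeps tree height O(log n). Path compression flattens paths during find. For n = 16684 operations, total cost is O(n * alpha(n)), effectively O(n) since alpha grows incredibly slowly.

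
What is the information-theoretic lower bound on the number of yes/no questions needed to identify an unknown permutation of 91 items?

There are 91! = 135200152767840296255166568759495142147586866476906677791741734597153670771559994765685283954750449427751168336768008192000000000000000000000 permutations. Each yes/no question gives at most 1 bit, so at least ceil(log_2(135200152767840296255166568759495142147586866476906677791741734597153670771559994765685283954750449427751168336768008192000000000000000000000)) = 466 questions are needed.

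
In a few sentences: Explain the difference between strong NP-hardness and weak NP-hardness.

A problem is strongly NP-hard if it remains NP-hard even when all numbers in the input are bounded by a polynomial in the input length. A weakly NP-hard problem admits a pseudopolynomial algorithm. Subset Sum is weakly NP-hard (has O(nW) DP). 3-SAT is strongly NP-hard (no numeric parameters).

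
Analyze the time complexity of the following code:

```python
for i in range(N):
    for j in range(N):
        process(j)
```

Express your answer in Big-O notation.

Time complexity: O(n^2).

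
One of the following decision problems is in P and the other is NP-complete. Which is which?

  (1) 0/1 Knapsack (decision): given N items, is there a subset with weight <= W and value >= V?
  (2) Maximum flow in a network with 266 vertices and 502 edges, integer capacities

(1) is NP-complete: reduces from Subset Sum.
(2) is P: Edmonds-Karp / push-relabel run in polynomial time.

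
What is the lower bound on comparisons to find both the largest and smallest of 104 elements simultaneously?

Pair elements first (floor(104/2) comparisons), then find max among winners and min among losers. Total: ceil(3*104/2) - 2 = 154 comparisons.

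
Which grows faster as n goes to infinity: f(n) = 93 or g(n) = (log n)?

g(n) = (log n) grows faster: any unbounded function dominates a constant.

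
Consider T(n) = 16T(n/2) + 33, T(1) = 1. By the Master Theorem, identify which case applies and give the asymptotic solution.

a=16, b=2, f(n)=33.
log_2(16) = 4 > 0.
Since f(n) = O(n^0) is polynomially smaller than n^4, Case 1 applies.
T(n) = Theta(n^4).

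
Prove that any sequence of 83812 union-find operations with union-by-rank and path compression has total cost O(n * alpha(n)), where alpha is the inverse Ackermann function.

Using Tarjan's analysis with rank-based potential function. Union-by-rank keeps tree height O(log n). Path compression flattens paths during find. For n = 83812 operations, total cost is O(n * alpha(n)), effectively O(n) since alpha grows incredibly slowly.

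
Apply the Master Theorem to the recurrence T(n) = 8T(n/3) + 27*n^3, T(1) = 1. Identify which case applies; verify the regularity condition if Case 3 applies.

a=8, b=3, f(n)=27*n^3.
log_3(8) = 1.893 < 3.
f(n) = Omega(n^(1.893+epsilon)) for some epsilon > 0, so Case 3 is the candidate.
Regularity: a*f(n/b) = 8*27*(n/3)^3 = (8/27)*27*n^3 <= c*f(n) with c = 8/27 < 1. Satisfied.
Case 3: T(n) = Theta(n^3).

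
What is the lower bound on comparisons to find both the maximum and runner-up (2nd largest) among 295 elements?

Lower bound: finding the max needs 295-1 comparisons. By an adversary weight-doubling argument, the maximum element must personally win at least ceil(log_2(295)) = 9 comparisons in any correct algorithm. The 2nd largest is among those 9 direct losers, and distinguishing it requires 9-1 more comparisons. Total >= 295-1 + 9-1 = 302. A balanced tournament achieves this bound exactly.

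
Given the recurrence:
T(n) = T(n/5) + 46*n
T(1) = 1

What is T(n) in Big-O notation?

Geometric series: 46*n*(1 + 1/5 + 1/5^2 + ...) = O(n). T(n) = O(n).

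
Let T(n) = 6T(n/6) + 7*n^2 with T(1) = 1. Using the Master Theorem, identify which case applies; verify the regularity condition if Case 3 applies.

a=6, b=6, f(n)=7*n^2.
log_6(6) = 1 < 2.
f(n) = Omega(n^(1+epsilon)) for some epsilon > 0, so Case 3 is the candidate.
Regularity: a*f(n/b) = 6*7*(n/6)^2 = (6/36)*7*n^2 <= c*f(n) with c = 6/36 < 1. Satisfied.
Case 3: T(n) = Theta(n^2).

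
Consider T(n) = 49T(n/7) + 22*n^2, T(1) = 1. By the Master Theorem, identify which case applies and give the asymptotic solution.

a=49, b=7, f(n)=22*n^2.
log_7(49) = 2, so n^(log_b(a)) = n^2.
f(n) = Theta(n^2), so Case 2 applies.
T(n) = Theta(n^2 log n).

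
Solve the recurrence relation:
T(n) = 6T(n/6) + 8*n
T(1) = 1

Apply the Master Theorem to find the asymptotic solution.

a=6, b=6, f(n)=8*n. log_6(6) = 1. Case 2: T(n) = O(n log n).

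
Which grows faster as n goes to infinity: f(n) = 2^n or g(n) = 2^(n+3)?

f(n) = 2^n and g(n) = 2^(n+3) are Theta of each other: 2^(n+3) = 2^3 * 2^n = Theta(2^n).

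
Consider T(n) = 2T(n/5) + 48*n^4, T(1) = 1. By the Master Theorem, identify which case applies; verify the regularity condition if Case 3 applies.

a=2, b=5, f(n)=48*n^4.
log_5(2) = 0.4307 < 4.
f(n) = Omega(n^(0.4307+epsilon)) for some epsilon > 0, so Case 3 is the candidate.
Regularity: a*f(n/b) = 2*48*(n/5)^4 = (2/625)*48*n^4 <= c*f(n) with c = 2/625 < 1. Satisfied.
Case 3: T(n) = Theta(n^4).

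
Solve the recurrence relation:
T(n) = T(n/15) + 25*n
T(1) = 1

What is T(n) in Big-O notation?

Geometric series: 25*n*(1 + 1/15 + 1/15^2 + ...) = O(n). T(n) = O(n).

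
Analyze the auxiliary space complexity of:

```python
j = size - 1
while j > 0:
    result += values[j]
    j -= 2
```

Space complexity: O(1).
Only a constant amount of auxiliary storage is used; nothing grows with n.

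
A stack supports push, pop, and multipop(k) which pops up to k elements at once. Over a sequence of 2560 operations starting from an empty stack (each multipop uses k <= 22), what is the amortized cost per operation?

Each element is pushed exactly once and popped at most once (whether by pop or as part of a multipop). So the total number of individual pops over the whole sequence is at most the number of pushes, which is at most 2560. Total work <= 2 * 2560, hence O(1) amortized per operation.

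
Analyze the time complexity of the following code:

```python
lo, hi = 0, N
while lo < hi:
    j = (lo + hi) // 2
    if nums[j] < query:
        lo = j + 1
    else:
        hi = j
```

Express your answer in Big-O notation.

Time complexity: O(log n).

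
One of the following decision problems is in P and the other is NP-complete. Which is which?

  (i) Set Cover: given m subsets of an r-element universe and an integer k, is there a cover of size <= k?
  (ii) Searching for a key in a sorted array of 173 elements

(i) is NP-complete: one of Karp's 21 NP-complete problems (with k part of the input).
(ii) is P: binary search runs in O(log n).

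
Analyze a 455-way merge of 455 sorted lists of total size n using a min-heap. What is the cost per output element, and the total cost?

Maintain a min-heap of size 455 holding the current head of each list. Each output step does one extract-min (O(log 455)) and one insert of that list's next element (O(log 455)). Each of the n elements passes through the heap exactly once, so the total cost is O(n log 455), i.e. O(log 455) per output element.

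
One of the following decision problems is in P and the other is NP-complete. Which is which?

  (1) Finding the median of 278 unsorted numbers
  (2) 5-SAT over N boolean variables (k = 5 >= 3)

(1) is P: linear-time selection (median-of-medians) runs in O(n).
(2) is NP-complete: 3-SAT is NP-complete (Cook-Levin); k-SAT for k>=3 reduces from 3-SAT.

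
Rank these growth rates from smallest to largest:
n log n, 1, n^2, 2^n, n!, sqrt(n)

Ordered by growth rate: 1 < sqrt(n) < n log n < n^2 < 2^n < n!.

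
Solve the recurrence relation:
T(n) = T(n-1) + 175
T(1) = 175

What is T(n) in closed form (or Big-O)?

Unrolling: T(n) = T(n-1) + 175 = T(n-2) + 2*175 = ... = T(1) + (n-1)*175 = 175 + (n-1)*175 = 175n.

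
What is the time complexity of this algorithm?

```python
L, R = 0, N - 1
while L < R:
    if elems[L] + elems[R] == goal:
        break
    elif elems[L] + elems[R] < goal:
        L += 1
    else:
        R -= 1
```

Time complexity: O(n).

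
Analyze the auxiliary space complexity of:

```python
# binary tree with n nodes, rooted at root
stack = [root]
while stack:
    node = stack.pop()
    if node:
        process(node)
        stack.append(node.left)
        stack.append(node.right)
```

Space complexity: O(n).
Auxiliary storage grows linearly with the input size n in the worst case.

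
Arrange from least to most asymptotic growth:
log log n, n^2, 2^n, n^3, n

Ordered by growth rate: log log n < n < n^2 < n^3 < 2^n.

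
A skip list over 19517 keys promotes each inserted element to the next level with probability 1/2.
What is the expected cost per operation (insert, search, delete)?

Expected number of levels is O(log_2(19517)) = O(log n). A search visits O(1) expected nodes per level over O(log n) levels. Insert/delete are a search plus O(1) pointer updates per level. Expected O(log n) per operation.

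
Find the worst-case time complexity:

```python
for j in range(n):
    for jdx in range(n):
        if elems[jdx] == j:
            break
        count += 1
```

Time complexity: O(n^2).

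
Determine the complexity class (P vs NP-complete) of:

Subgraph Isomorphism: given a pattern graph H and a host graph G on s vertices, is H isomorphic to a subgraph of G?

This problem is NP-complete: generalizes Clique and Hamiltonian Path (pattern size is part of the input).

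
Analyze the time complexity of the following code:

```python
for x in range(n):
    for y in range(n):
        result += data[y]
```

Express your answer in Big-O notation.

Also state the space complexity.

Time complexity: O(n^2).
Space complexity: O(1).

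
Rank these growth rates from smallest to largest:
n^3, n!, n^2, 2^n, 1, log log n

Ordered by growth rate: 1 < log log n < n^2 < n^3 < 2^n < n!.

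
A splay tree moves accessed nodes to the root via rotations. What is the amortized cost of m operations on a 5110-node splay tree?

Using a potential function Phi = sum of log(size of subtree) for each node, each splay operation has amortized cost O(log n) where n = 5110. Bad individual operations (O(n)) are offset by decreased potential.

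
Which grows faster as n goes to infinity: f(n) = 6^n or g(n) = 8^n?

g(n) = 8^n grows faster: (8/6)^n -> infinity since 8/6 > 1.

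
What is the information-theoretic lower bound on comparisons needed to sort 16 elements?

There are 16! = 20922789888000 possible orderings. Each comparison gives 1 bit. We need at least ceil(log_2(20922789888000)) = 45 comparisons.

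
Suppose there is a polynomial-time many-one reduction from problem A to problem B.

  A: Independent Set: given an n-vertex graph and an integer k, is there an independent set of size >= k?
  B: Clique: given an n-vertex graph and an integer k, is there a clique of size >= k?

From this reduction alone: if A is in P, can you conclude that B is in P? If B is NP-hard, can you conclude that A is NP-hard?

A poly-time reduction A <=_p B transfers tractability DOWN (B easy => A easy) and hardness UP (A hard => B hard), not the reverse.
From A in P, the reduction alone does NOT give B in P: any problem in P trivially reduces to SAT, yet SAT is not known to be in P.
From B NP-hard, the reduction alone does NOT give A NP-hard: again, easy problems reduce to hard ones.
(Here in fact A is NP-complete and B is NP-complete.)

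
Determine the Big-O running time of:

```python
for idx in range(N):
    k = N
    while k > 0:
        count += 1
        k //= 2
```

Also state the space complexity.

Time complexity: O(n log n).
Space complexity: O(1).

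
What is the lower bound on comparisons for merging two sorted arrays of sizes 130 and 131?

Adversary argument: with sizes 130 and 131 (differing by at most 1), interleave the two arrays so that every consecutive pair in the output comes from different inputs. Then each of the 260 adjacent output pairs must be directly compared, or the algorithm cannot determine their relative order. So 260 comparisons are necessary; standard merge achieves this.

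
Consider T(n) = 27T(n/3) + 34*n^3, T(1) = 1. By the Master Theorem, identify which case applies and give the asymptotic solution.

a=27, b=3, f(n)=34*n^3.
log_3(27) = 3, so n^(log_b(a)) = n^3.
f(n) = Theta(n^3), so Case 2 applies.
T(n) = Theta(n^3 log n).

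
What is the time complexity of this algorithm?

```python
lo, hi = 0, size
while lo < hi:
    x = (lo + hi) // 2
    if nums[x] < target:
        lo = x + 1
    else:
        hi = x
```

Time complexity: O(log n).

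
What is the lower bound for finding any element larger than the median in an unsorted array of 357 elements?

To find an element larger than the median of 357 elements, we must see Omega(n) elements. Without seeing enough elements, an adversary can make any unseen element the median.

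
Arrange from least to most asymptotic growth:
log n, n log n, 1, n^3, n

Ordered by growth rate: 1 < log n < n < n log n < n^3.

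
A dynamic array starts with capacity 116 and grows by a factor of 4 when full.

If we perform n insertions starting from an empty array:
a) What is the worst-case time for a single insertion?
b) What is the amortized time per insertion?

(a) Worst-case single insertion: O(n) -- when the array is full at capacity c, the resize copies all c elements, and c can be Theta(n).
(b) Resizes happen at sizes 116, 464, 1856, ... Total copy cost for n insertions: 116 + 464 + ... = O(n) (geometric series with ratio 1/4). Amortized cost per insertion: O(n)/n = O(1).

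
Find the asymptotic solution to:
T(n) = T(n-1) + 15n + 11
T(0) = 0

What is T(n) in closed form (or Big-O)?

Dominant term in sum is 15*sum(i, i=1..n) = 15*n*(n+1)/2 = O(n^2).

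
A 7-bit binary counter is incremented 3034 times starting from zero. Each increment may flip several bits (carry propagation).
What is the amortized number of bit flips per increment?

Bit i flips on every 2^i-th increment, so over 3034 increments bit i flips floor(3034/2^i) times. Summing over i: total flips < 2 * 3034. Amortized: < 2 = O(1) per increment.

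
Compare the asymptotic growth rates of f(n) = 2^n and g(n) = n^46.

f(n) = 2^n grows faster: any exponential with base > 1 dominates every polynomial.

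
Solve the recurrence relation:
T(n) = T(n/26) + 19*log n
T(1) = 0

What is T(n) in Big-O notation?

Each of the log_26(n) levels adds O(log n). T(n) = O(log^2 n).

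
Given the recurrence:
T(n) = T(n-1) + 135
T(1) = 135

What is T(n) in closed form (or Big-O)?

Unrolling: T(n) = T(n-1) + 135 = T(n-2) + 2*135 = ... = T(1) + (n-1)*135 = 135 + (n-1)*135 = 135n.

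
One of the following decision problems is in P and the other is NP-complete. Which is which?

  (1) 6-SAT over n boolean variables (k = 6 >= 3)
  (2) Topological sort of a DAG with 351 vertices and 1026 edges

(1) is NP-complete: 3-SAT is NP-complete (Cook-Levin); k-SAT for k>=3 reduces from 3-SAT.
(2) is P: DFS-based topological sort runs in O(V+E).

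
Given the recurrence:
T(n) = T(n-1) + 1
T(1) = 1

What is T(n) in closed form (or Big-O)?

Unrolling: T(n) = T(n-1) + 1 = T(n-2) + 2*1 = ... = T(1) + (n-1)*1 = 1 + (n-1)*1 = n.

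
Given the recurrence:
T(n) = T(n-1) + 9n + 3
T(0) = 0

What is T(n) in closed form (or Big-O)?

Dominant term in sum is 9*sum(i, i=1..n) = 9*n*(n+1)/2 = O(n^2).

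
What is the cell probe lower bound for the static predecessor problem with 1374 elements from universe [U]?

The Patrascu-Thorup lower bound shows any data structure on n = 1374 elements using O(n * polylog(n)) space requires Omega(log log U) query time. van Emde Boas trees achieve O(log log U) with O(U) space.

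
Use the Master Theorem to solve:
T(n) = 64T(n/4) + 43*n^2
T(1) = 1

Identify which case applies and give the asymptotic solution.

a=64, b=4, f(n)=43*n^2.
log_4(64) = 3 > 2.
Since f(n) = O(n^2) is polynomially smaller than n^3, Case 1 applies.
T(n) = Theta(n^3).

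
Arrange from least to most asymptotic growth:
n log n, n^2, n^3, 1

Ordered by growth rate: 1 < n log n < n^2 < n^3.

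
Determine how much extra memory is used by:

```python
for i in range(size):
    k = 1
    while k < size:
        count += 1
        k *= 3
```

Space complexity: O(1).
Only a constant amount of auxiliary storage is used; nothing grows with n.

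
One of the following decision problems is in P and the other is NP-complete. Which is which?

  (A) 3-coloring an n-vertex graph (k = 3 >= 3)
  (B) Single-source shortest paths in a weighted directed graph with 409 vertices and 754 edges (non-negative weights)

(A) is NP-complete: graph k-coloring for k>=3 is NP-complete by reduction from 3-SAT.
(B) is P: Dijkstra's algorithm runs in O((V+E) log V).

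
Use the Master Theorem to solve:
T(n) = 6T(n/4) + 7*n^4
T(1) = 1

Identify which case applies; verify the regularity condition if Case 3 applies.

a=6, b=4, f(n)=7*n^4.
log_4(6) = 1.292 < 4.
f(n) = Omega(n^(1.292+epsilon)) for some epsilon > 0, so Case 3 is the candidate.
Regularity: a*f(n/b) = 6*7*(n/4)^4 = (6/256)*7*n^4 <= c*f(n) with c = 6/256 < 1. Satisfied.
Case 3: T(n) = Theta(n^4).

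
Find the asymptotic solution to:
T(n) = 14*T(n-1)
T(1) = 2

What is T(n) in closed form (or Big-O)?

Each step multiplies by 14. T(n) = T(1)*14^(n-1) = 2*14^(n-1).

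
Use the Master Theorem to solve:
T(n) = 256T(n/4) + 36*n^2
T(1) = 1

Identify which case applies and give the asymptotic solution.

a=256, b=4, f(n)=36*n^2.
log_4(256) = 4 > 2.
Since f(n) = O(n^2) is polynomially smaller than n^4, Case 1 applies.
T(n) = Theta(n^4).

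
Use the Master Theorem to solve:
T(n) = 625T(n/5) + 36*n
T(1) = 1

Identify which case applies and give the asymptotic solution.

a=625, b=5, f(n)=36*n.
log_5(625) = 4 > 1.
Since f(n) = O(n^1) is polynomially smaller than n^4, Case 1 applies.
T(n) = Theta(n^4).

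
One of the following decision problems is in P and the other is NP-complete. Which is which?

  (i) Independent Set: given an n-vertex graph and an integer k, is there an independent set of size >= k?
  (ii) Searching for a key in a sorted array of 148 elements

(i) is NP-complete: complement of Clique (with k part of the input).
(ii) is P: binary search runs in O(log n).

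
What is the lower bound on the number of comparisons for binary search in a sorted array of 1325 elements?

With 1325 possible positions, we need at least ceil(log_2(1325)) = 11 comparisons. Each comparison splits the remaining candidates by at most half.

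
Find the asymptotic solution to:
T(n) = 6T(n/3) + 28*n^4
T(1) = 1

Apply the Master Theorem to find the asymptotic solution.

a=6, b=3, f(n)=28*n^4. log_3(6) = 1.631 < 4. Case 3: T(n) = O(n^4).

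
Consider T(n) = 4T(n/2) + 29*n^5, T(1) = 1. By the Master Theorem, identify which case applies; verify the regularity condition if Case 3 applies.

a=4, b=2, f(n)=29*n^5.
log_2(4) = 2 < 5.
f(n) = Omega(n^(2+epsilon)) for some epsilon > 0, so Case 3 is the candidate.
Regularity: a*f(n/b) = 4*29*(n/2)^5 = (4/32)*29*n^5 <= c*f(n) with c = 4/32 < 1. Satisfied.
Case 3: T(n) = Theta(n^5).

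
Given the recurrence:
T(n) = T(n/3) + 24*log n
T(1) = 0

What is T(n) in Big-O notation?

Each of the log_3(n) levels adds O(log n). T(n) = O(log^2 n).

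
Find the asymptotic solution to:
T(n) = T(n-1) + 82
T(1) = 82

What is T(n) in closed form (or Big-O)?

Unrolling: T(n) = T(n-1) + 82 = T(n-2) + 2*82 = ... = T(1) + (n-1)*82 = 82 + (n-1)*82 = 82n.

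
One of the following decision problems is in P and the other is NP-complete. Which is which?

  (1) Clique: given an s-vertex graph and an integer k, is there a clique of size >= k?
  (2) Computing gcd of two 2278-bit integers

(1) is NP-complete: complement of Independent Set / Vertex Cover (with k part of the input).
(2) is P: the Euclidean algorithm runs in polynomial time in the bit-length.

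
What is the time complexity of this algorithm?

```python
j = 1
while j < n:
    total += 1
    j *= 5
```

Time complexity: O(log n).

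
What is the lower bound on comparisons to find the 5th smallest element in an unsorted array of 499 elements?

Finding the 5th smallest of 499 elements requires Omega(n) comparisons. Every element must participate in at least one comparison; otherwise it could be the 5th smallest.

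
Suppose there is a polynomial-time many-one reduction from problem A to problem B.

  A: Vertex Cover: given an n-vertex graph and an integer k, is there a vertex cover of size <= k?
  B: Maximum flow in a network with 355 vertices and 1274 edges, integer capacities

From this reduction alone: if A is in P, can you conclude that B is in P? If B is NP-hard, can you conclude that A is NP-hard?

A poly-time reduction A <=_p B transfers tractability DOWN (B easy => A easy) and hardness UP (A hard => B hard), not the reverse.
From A in P, the reduction alone does NOT give B in P: any problem in P trivially reduces to SAT, yet SAT is not known to be in P.
From B NP-hard, the reduction alone does NOT give A NP-hard: again, easy problems reduce to hard ones.
(Here in fact A is NP-complete and B is in P, so no such reduction is known -- its existence would imply P = NP; the analysis concerns only what the assumed reduction would or would not let you conclude.)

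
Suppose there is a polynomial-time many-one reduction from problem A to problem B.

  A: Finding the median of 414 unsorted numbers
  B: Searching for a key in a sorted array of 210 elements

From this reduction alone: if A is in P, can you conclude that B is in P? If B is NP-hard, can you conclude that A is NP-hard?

A poly-time reduction A <=_p B transfers tractability DOWN (B easy => A easy) and hardness UP (A hard => B hard), not the reverse.
From A in P, the reduction alone does NOT give B in P: any problem in P trivially reduces to SAT, yet SAT is not known to be in P.
From B NP-hard, the reduction alone does NOT give A NP-hard: again, easy problems reduce to hard ones.
(Here in fact A is P and B is P.)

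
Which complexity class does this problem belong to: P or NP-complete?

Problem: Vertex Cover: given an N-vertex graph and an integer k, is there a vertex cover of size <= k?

This problem is NP-complete: one of Karp's 21 NP-complete problems (with k part of the input; for any fixed constant k it is in P).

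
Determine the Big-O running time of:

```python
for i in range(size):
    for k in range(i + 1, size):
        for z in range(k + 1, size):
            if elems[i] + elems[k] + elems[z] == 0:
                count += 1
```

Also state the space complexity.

Time complexity: O(n^3).
Space complexity: O(1).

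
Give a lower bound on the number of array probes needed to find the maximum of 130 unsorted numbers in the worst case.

Adversary: any unprobed cell could hold a value larger than everything seen so far. If fewer than 130 cells are probed, the adversary places the max in an unprobed cell. So all 130 cells must be examined; together with 130-1 comparisons this is tight.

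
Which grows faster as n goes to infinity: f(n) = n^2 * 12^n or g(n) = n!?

g(n) = n! grows faster: by Stirling n! ~ (n/e)^n sqrt(2*pi*n); (n/e)^n eventually dominates n^2 * 12^n.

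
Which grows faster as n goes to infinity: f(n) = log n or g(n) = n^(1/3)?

g(n) = n^(1/3) grows faster: any positive power of n dominates log n.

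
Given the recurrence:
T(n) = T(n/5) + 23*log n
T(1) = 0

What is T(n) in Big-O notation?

Each of the log_5(n) levels adds O(log n). T(n) = O(log^2 n).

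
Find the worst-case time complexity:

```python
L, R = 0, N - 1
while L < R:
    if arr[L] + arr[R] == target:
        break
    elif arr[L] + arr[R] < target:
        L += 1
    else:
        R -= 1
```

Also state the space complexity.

Time complexity: O(n).
Space complexity: O(1).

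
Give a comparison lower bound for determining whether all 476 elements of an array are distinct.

In the algebraic decision-tree model, the YES region for element distinctness on 476 elements has 476! connected components (one per ordering). Ben-Or's theorem then gives a lower bound of Omega(log(n!)) = Omega(n log n).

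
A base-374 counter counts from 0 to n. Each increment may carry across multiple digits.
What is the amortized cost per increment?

Digit at position i changes every 374^i increments. Total digit changes over n increments: n * 374/(374-1) = O(n). Amortized: O(1).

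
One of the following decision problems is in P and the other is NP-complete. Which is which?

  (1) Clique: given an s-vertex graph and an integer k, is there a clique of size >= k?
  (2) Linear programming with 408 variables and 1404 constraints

(1) is NP-complete: complement of Independent Set / Vertex Cover (with k part of the input).
(2) is P: the ellipsoid and interior-point methods run in polynomial time.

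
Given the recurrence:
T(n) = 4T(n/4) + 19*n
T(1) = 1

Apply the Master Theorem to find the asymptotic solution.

a=4, b=4, f(n)=19*n. log_4(4) = 1. Case 2: T(n) = O(n log n).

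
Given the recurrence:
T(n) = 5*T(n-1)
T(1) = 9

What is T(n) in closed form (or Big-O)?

Each step multiplies by 5. T(n) = T(1)*5^(n-1) = 9*5^(n-1).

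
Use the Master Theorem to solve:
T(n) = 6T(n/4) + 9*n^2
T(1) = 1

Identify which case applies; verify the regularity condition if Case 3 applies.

a=6, b=4, f(n)=9*n^2.
log_4(6) = 1.292 < 2.
f(n) = Omega(n^(1.292+epsilon)) for some epsilon > 0, so Case 3 is the candidate.
Regularity: a*f(n/b) = 6*9*(n/4)^2 = (6/16)*9*n^2 <= c*f(n) with c = 6/16 < 1. Satisfied.
Case 3: T(n) = Theta(n^2).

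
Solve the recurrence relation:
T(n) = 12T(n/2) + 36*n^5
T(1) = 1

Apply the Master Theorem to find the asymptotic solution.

a=12, b=2, f(n)=36*n^5. log_2(12) = 3.585 < 5. Case 3: T(n) = O(n^5).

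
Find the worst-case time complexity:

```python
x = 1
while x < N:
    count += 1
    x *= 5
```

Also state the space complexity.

Time complexity: O(log n).
Space complexity: O(1).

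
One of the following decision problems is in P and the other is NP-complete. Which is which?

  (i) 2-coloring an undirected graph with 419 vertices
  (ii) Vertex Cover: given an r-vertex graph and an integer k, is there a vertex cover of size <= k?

(i) is P: 2-coloring is bipartiteness testing via BFS, O(V+E).
(ii) is NP-complete: one of Karp's 21 NP-complete problems (with k part of the input; for any fixed constant k it is in P).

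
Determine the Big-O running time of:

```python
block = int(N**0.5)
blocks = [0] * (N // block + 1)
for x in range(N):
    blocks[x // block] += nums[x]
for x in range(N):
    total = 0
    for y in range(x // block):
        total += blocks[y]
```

Time complexity: O(n * sqrt(n)).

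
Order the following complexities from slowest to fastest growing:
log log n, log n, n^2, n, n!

Ordered by growth rate: log log n < log n < n < n^2 < n!.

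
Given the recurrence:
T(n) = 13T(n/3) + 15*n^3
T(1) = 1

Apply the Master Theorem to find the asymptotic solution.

a=13, b=3, f(n)=15*n^3. log_3(13) = 2.335 < 3. Case 3: T(n) = O(n^3).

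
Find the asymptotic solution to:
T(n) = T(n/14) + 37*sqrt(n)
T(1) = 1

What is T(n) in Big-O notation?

Each level contributes sqrt(n/14^k). Geometric series with ratio 1/sqrt(14) < 1 sums to O(sqrt(n)).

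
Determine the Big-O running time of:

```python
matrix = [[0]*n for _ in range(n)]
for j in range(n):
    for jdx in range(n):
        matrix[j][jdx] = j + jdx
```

Time complexity: O(n^2).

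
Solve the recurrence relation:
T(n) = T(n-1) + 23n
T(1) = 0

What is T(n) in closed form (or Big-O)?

Unrolling: T(n) = 0 + 23*(2 + 3 + ... + n) = 0 + 23*(n(n+1)/2 - 1) = O(n^2).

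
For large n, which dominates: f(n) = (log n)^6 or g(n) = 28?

f(n) = (log n)^6 grows faster: any unbounded function dominates a constant.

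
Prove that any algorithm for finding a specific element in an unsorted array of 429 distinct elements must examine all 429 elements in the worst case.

Adversary argument: if the algorithm examines fewer than 429 elements, the adversary places the target in an unexamined position. The algorithm cannot distinguish 'not present' from 'in unexamined position'.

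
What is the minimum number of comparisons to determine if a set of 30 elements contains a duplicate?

Determining if 30 elements are all distinct requires Omega(n log n) comparisons in the comparison model. This follows from the element distinctness lower bound.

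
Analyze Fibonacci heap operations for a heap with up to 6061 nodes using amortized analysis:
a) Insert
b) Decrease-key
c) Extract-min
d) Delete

Fibonacci heaps use lazy consolidation. Potential function Phi = t + 2m (t = number of trees, m = marked nodes).
- Insert: O(1) actual, Delta Phi = +1 (one new tree) => O(1) amortized.
- Decrease-key: with c cascading cuts, actual cost is O(c); Delta Phi <= c - 2(c-1) + 2 = 4 - c (c new trees; >= c-1 marks cleared; <= 1 new mark). Amortized O(c) + (4 - c) = O(1).
- Extract-min: O(D(n) + t) actual; consolidation drops t to <= D(n)+1, so Delta Phi pays for the t term. D(n) = O(log n) for n = 6061 => O(log n) amortized.
- Delete: decrease-key to -inf then extract-min = O(log n).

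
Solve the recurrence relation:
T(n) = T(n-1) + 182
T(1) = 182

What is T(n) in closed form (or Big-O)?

Unrolling: T(n) = T(n-1) + 182 = T(n-2) + 2*182 = ... = T(1) + (n-1)*182 = 182 + (n-1)*182 = 182n.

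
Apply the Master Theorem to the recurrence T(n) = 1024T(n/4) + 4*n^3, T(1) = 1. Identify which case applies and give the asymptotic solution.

a=1024, b=4, f(n)=4*n^3.
log_4(1024) = 5 > 3.
Since f(n) = O(n^3) is polynomially smaller than n^5, Case 1 applies.
T(n) = Theta(n^5).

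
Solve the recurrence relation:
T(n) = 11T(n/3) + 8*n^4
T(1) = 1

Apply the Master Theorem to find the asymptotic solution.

a=11, b=3, f(n)=8*n^4. log_3(11) = 2.183 < 4. Case 3: T(n) = O(n^4).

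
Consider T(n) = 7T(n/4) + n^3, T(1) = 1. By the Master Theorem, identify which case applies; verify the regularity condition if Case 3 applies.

a=7, b=4, f(n)=n^3.
log_4(7) = 1.404 < 3.
f(n) = Omega(n^(1.404+epsilon)) for some epsilon > 0, so Case 3 is the candidate.
Regularity: a*f(n/b) = 7*1*(n/4)^3 = (7/64)*1*n^3 <= c*f(n) with c = 7/64 < 1. Satisfied.
Case 3: T(n) = Theta(n^3).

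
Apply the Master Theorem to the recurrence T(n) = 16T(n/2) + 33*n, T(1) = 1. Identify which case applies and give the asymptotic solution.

a=16, b=2, f(n)=33*n.
log_2(16) = 4 > 1.
Since f(n) = O(n^1) is polynomially smaller than n^4, Case 1 applies.
T(n) = Theta(n^4).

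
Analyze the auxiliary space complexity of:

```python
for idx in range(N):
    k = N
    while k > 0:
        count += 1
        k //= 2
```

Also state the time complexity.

Space complexity: O(1).
Only a constant amount of auxiliary storage is used; nothing grows with n.
Time complexity: O(n log n).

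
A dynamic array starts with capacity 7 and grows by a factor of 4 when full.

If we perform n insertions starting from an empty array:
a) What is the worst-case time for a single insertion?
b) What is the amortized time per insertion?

(a) Worst-case single insertion: O(n) -- when the array is full at capacity c, the resize copies all c elements, and c can be Theta(n).
(b) Resizes happen at sizes 7, 28, 112, ... Total copy cost for n insertions: 7 + 28 + ... = O(n) (geometric series with ratio 1/4). Amortized cost per insertion: O(n)/n = O(1).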